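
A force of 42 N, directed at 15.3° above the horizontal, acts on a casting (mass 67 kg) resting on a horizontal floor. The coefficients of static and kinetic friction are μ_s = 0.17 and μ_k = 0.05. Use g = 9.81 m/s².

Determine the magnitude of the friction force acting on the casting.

The vertical component of P reduces the normal force: N = m g − P sin α = 657.3 − 11.08 = 646.2 N.
The horizontal driving force is P cos α = 40.51 N, so equilibrium needs friction f = 40.51 N.
μ_s N = 0.17 × 646.2 = 109.9 N.
40.51 ≤ 109.9 N → static; friction equals the required 40.5 N.

f ≈ 40.5 N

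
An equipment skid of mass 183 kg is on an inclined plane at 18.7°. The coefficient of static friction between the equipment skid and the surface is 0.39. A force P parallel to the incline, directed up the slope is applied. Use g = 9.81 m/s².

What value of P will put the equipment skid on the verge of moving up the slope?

P ≈ 1240 N

At impending motion up the slope, friction acts down-slope at its limit: f = μ_s N.
P is parallel to the surface, so N = m g cos θ = 1700 N.
Along the incline: P = m g sin θ + μ_s N = 576 + 0.39×1700 = 1240 N.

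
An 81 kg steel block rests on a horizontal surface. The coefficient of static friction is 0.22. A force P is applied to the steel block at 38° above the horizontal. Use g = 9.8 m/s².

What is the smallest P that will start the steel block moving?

N = m g − P sin α (the pull lifts the steel block).
At impending slip, P cos α = μ_s N = μ_s (m g − P sin α).
Solving: P (cos α + μ_s sin α) = μ_s m g → P = 0.22×794/(cos 38° + 0.22 sin 38°) = 175/0.9235 = 189 N.

P ≈ 189 N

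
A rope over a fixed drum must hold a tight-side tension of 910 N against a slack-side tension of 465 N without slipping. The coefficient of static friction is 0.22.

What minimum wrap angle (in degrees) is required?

T₂/T₁ = e^{μβ} → β = ln(T₂/T₁)/μ.
β = ln(910/465)/0.22 = 0.6714/0.22 = 3.052 rad.
In degrees: β = 3.052 × 180/π = 175°.

β_min ≈ 175°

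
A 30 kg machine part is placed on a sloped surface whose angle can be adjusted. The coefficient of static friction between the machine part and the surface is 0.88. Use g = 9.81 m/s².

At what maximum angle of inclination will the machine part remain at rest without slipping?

θ_max ≈ 41.3°

At the slip threshold, m g sin θ = μ_s · m g cos θ, so tan θ = μ_s.
θ_max = arctan(0.88) = 41.3°.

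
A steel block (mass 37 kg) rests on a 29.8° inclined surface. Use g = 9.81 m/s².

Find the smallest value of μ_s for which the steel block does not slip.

At the slip threshold m g sin θ = μ_s m g cos θ, so μ_s,min = tan θ.
μ_s,min = tan 29.8° = 0.573.

μ_s,min ≈ 0.573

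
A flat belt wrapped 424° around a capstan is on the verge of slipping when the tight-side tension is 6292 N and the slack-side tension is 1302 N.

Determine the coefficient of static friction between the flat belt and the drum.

μ ≈ 0.213

T₂/T₁ = e^{μβ} → μ = ln(T₂/T₁)/β.
β = 424° = 7.4 rad.
μ = ln(6292/1302)/7.4 = ln(4.833)/7.4 = 0.213.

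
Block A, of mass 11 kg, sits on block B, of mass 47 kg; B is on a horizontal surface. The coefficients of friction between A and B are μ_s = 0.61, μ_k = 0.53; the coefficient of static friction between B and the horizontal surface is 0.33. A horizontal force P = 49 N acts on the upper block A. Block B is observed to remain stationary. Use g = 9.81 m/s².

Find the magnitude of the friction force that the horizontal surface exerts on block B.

Between the blocks, N₁ = m_A g = 107.9 N.
So the A–B interface can sustain at most μ_s N₁ = 65.83 N of static friction.
Since P = 49 N ≤ 65.83 N, A does not slip on B; friction on A equals P = 49 N.
B experiences an equal 49 N forward from A (third law). B is in equilibrium, so the floor supplies f₂ = 49 N of static friction (limit μ_s(m_A+m_B)g = 187.8 N, not exceeded).

f ≈ 49 N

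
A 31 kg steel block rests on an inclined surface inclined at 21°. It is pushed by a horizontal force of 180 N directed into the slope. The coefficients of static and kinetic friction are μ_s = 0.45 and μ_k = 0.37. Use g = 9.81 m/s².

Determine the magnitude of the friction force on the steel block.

Resolve perpendicular to the incline: N = m g cos θ + P sin θ = 31×9.81×cos 21° + 180×sin 21° = 348.4 N.
Parallel to the incline: P cos θ − m g sin θ = 168 − 109 = 59.06 N; the friction needed to balance this is 59.06 N acting down the slope.
The limit of static friction is μ_s N = 156.8 N.
Since 59.06 N is within the 156.8 N limit, the steel block stays put and friction is exactly 59.1 N.

f ≈ 59.1 N (down the incline)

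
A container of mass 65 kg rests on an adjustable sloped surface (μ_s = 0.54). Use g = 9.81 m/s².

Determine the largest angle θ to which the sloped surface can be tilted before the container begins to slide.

θ_max ≈ 28.4°

At the slip threshold, m g sin θ = μ_s · m g cos θ, so tan θ = μ_s.
θ_max = arctan(0.54) = 28.4°.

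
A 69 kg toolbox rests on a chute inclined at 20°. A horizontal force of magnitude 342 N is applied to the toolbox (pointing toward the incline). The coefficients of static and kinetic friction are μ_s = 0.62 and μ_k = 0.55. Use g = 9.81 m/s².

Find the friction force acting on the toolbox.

f ≈ 89.9 N (down the incline)

Resolve perpendicular to the incline: N = m g cos θ + P sin θ = 69×9.81×cos 20° + 342×sin 20° = 753 N.
Parallel to the incline: P cos θ − m g sin θ = 321.4 − 231.5 = 89.86 N; the friction needed to balance this is 89.86 N acting down the slope.
The limit of static friction is μ_s N = 466.9 N.
Since 89.86 N is within the 466.9 N limit, the toolbox stays put and friction is exactly 89.9 N.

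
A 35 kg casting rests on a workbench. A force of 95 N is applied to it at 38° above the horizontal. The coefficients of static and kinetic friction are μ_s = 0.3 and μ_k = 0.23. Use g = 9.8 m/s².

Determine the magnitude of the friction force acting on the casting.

The vertical component of P reduces the normal force: N = m g − P sin α = 343 − 58.49 = 284.5 N.
For equilibrium, f = P cos α = 95×cos 38° = 74.86 N.
The static-friction limit is μ_s N = 85.35 N.
Since 74.86 N does not exceed the limit, the casting stays at rest and f = 74.9 N.

f ≈ 74.9 N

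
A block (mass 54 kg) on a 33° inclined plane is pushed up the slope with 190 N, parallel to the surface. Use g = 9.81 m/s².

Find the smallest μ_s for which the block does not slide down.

N = m g cos θ = 444.3 N.
Friction must make up the shortfall along the incline: f = m g sin θ − P = 288.5 − 190 = 98.52 N.
At the threshold f = μ_s N, so μ_s,min = 98.52/444.3 = 0.222.

μ_s,min ≈ 0.222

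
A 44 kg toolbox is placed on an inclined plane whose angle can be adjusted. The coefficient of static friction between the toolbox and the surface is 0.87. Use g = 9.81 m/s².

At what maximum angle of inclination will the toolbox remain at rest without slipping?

At the slip threshold, m g sin θ = μ_s · m g cos θ, so tan θ = μ_s.
θ_max = arctan(0.87) = 41°.

θ_max ≈ 41°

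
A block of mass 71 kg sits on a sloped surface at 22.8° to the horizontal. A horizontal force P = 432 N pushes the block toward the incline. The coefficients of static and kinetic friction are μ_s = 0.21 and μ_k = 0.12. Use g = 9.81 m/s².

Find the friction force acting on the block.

The horizontal push has a component P sin θ into the surface, so N = m g cos θ + P sin θ = 642.1 + 167.4 = 809.5 N.
Along the incline, the net driving force (taking up-slope positive) is P cos θ − m g sin θ = 398.2 − 269.9 = 128.3 N, so equilibrium requires friction f = -128.3 N (down-slope).
Maximum static friction: μ_s N = 0.21 × 809.5 = 170 N.
Since 128.3 N is within the 170 N limit, the block stays put and friction is exactly 128 N.

f ≈ 128 N (down the incline)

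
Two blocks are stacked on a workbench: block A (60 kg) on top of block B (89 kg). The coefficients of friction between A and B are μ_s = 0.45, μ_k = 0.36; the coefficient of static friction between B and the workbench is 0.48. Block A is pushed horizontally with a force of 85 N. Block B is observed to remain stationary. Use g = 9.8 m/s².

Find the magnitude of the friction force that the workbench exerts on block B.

f ≈ 85 N

Between the blocks, N₁ = m_A g = 588 N.
Maximum static friction on A from B: μ_s N₁ = 0.45×588 = 264.6 N.
Since P = 85 N ≤ 264.6 N, A does not slip on B; friction on A equals P = 85 N.
B experiences an equal 85 N forward from A (third law). B is in equilibrium, so the floor supplies f₂ = 85 N of static friction (limit μ_s(m_A+m_B)g = 700.9 N, not exceeded).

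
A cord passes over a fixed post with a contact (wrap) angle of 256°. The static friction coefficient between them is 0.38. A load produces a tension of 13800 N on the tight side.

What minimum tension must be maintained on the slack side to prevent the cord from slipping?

Capstan equation at impending slip: T_tight/T_slack = e^{μβ}.
β = 256° = 4.468 rad; e^{μβ} = e^{0.38×4.468} = 5.462.
T_slack = T_tight / e^{μβ} = 13800 / 5.462 = 2530 N.

T_min ≈ 2530 N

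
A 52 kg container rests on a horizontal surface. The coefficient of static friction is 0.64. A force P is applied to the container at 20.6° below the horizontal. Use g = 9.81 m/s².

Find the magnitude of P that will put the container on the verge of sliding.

N = m g + P sin α (the push presses the container into the horizontal surface).
At impending slip, P cos α = μ_s N = μ_s (m g + P sin α).
Solving: P (cos α − μ_s sin α) = μ_s m g → P = 0.64×510/(cos 20.6° − 0.64 sin 20.6°) = 326/0.7109 = 459 N.

P ≈ 459 N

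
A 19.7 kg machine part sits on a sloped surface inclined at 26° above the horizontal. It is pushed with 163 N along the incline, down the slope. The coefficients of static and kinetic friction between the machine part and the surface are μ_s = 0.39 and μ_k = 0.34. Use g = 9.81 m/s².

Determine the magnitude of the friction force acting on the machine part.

The normal reaction is N = m g cos θ = 173.7 N.
The friction needed for equilibrium is m g sin θ + P = 84.72 + 163 = 247.7 N, measured positive up-slope.
Maximum static friction available: μ_s N = 0.39 × 173.7 = 67.74 N.
|247.7| exceeds 67.74 N, so the machine part slips down-slope; friction is kinetic, f = μ_k N = 0.34×173.7 = 59.1 N.

f ≈ 59.1 N (up the incline)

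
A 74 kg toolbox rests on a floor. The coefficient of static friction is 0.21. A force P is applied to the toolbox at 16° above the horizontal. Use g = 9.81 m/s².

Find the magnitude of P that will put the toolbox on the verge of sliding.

N = m g − P sin α (the pull lifts the toolbox).
At impending slip, P cos α = μ_s N = μ_s (m g − P sin α).
Solving: P (cos α + μ_s sin α) = μ_s m g → P = 0.21×726/(cos 16° + 0.21 sin 16°) = 152/1.019 = 150 N.

P ≈ 150 N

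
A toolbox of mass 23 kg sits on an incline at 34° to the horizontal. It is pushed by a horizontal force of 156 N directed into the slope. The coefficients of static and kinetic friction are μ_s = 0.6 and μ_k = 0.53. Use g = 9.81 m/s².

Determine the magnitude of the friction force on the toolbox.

f ≈ 3.16 N (down the incline)

Normal direction: N = m g cos θ + P sin θ = 274.3 N.
Parallel to the incline: P cos θ − m g sin θ = 129.3 − 126.2 = 3.159 N; the friction needed to balance this is 3.159 N acting down the slope.
Maximum static friction: μ_s N = 0.6 × 274.3 = 164.6 N.
Since 3.159 N is within the 164.6 N limit, the toolbox stays put and friction is exactly 3.16 N.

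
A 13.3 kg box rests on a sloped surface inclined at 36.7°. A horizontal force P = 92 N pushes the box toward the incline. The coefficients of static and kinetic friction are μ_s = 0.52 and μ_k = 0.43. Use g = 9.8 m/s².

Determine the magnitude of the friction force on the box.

The horizontal push has a component P sin θ into the surface, so N = m g cos θ + P sin θ = 104.5 + 54.98 = 159.5 N.
Along the incline, the net driving force (taking up-slope positive) is P cos θ − m g sin θ = 73.76 − 77.89 = -4.131 N, so equilibrium requires friction f = 4.131 N (up-slope).
The limit of static friction is μ_s N = 82.93 N.
Since 4.131 N is within the 82.93 N limit, the box stays put and friction is exactly 4.13 N.

f ≈ 4.13 N (up the incline)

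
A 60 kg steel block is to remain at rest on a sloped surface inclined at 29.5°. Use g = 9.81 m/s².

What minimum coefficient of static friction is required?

μ_s,min ≈ 0.566

At the slip threshold m g sin θ = μ_s m g cos θ, so μ_s,min = tan θ.
μ_s,min = tan 29.5° = 0.566.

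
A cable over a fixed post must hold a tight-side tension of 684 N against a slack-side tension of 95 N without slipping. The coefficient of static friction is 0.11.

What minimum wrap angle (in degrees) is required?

β_min ≈ 1030°

T₂/T₁ = e^{μβ} → β = ln(T₂/T₁)/μ.
β = ln(684/95)/0.11 = 1.974/0.11 = 17.95 rad.
In degrees: β = 17.95 × 180/π = 1030°.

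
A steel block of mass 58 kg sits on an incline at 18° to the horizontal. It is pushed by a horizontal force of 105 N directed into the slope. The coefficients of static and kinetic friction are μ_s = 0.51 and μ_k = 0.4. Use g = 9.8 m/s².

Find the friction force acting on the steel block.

f ≈ 75.8 N (up the incline)

The horizontal push has a component P sin θ into the surface, so N = m g cos θ + P sin θ = 540.6 + 32.45 = 573 N.
Along the incline, the net driving force (taking up-slope positive) is P cos θ − m g sin θ = 99.86 − 175.6 = -75.78 N, so equilibrium requires friction f = 75.78 N (up-slope).
Maximum static friction: μ_s N = 0.51 × 573 = 292.2 N.
Since 75.78 N is within the 292.2 N limit, the steel block stays put and friction is exactly 75.8 N.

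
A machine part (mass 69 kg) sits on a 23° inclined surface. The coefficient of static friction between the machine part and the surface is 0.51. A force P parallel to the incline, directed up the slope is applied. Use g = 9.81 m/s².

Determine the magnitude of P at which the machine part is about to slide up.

At impending motion up the slope, friction acts down-slope at its limit: f = μ_s N.
P is parallel to the surface, so N = m g cos θ = 623 N.
Along the incline: P = m g sin θ + μ_s N = 264 + 0.51×623 = 582 N.

P ≈ 582 N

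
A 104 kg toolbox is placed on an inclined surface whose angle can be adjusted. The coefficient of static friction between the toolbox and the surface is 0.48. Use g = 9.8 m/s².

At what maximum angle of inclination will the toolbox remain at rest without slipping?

At the slip threshold, m g sin θ = μ_s · m g cos θ, so tan θ = μ_s.
θ_max = arctan(0.48) = 25.6°.

θ_max ≈ 25.6°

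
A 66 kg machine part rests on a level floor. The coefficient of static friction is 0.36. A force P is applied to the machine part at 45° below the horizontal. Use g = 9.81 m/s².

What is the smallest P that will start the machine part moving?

N = m g + P sin α (the push presses the machine part into the level floor).
At impending slip, P cos α = μ_s N = μ_s (m g + P sin α).
Solving: P (cos α − μ_s sin α) = μ_s m g → P = 0.36×647/(cos 45° − 0.36 sin 45°) = 233/0.4525 = 515 N.

P ≈ 515 N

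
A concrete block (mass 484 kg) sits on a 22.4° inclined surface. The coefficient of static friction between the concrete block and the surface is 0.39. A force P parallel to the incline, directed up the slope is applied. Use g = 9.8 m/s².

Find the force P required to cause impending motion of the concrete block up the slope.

P ≈ 3520 N

At impending motion up the slope, friction acts down-slope at its limit: f = μ_s N.
P is parallel to the surface, so N = m g cos θ = 4390 N.
Along the incline: P = m g sin θ + μ_s N = 1810 + 0.39×4390 = 3520 N.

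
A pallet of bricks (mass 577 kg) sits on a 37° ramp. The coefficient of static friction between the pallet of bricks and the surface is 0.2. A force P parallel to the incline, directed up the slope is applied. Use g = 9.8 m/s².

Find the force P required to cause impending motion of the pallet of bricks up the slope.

P ≈ 4310 N

At impending motion up the slope, friction acts down-slope at its limit: f = μ_s N.
P is parallel to the surface, so N = m g cos θ = 4520 N.
Along the incline: P = m g sin θ + μ_s N = 3400 + 0.2×4520 = 4310 N.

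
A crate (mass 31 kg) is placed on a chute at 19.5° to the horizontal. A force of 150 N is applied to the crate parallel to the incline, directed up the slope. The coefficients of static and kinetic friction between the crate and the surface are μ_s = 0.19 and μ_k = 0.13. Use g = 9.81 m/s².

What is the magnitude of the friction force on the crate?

f ≈ 48.5 N (down the incline)

Perpendicular to the surface, N = m g cos θ = 31·9.81·cos 19.5° = 286.7 N.
For equilibrium along the incline the friction force must supply f = m g sin θ − P = 101.5 − 150 = -48.49 N (positive meaning up-slope).
The static-friction ceiling is μ_s N = 0.19 × 286.7 = 54.47 N.
Since |-48.49| ≤ 54.47 N, the crate remains in static equilibrium and friction takes exactly the required value.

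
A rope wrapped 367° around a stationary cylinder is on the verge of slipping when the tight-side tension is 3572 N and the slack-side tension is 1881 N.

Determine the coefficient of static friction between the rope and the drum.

T₂/T₁ = e^{μβ} → μ = ln(T₂/T₁)/β.
β = 367° = 6.405 rad.
μ = ln(3572/1881)/6.405 = ln(1.899)/6.405 = 0.1.

μ ≈ 0.1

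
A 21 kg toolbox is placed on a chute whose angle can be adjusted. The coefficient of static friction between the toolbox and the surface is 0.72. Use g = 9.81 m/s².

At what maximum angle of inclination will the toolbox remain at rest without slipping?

θ_max ≈ 35.8°

At the slip threshold, m g sin θ = μ_s · m g cos θ, so tan θ = μ_s.
θ_max = arctan(0.72) = 35.8°.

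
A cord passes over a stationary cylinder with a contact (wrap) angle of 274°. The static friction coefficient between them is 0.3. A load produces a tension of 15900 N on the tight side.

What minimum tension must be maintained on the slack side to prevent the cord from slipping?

Capstan equation at impending slip: T_tight/T_slack = e^{μβ}.
β = 274° = 4.782 rad; e^{μβ} = e^{0.3×4.782} = 4.198.
T_slack = T_tight / e^{μβ} = 15900 / 4.198 = 3790 N.

T_min ≈ 3790 N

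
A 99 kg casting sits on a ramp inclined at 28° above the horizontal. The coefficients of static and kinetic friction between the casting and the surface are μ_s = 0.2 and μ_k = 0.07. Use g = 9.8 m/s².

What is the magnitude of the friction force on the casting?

f ≈ 60 N (up the incline)

Normal force: N = m g cos θ = 99 × 9.8 × cos 28° = 856.6 N.
Along the slope the weight component is m g sin θ = 455.5 N; friction must supply exactly this, acting up-slope.
The static-friction ceiling is μ_s N = 0.2 × 856.6 = 171.3 N.
Since |455.5| > 171.3 N, static friction cannot hold it; the casting slides down the incline and kinetic friction applies: f = μ_k N = 0.07 × 856.6 = 60 N.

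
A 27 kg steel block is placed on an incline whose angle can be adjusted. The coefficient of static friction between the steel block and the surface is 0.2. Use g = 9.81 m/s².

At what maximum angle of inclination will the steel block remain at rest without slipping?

θ_max ≈ 11.3°

At the slip threshold, m g sin θ = μ_s · m g cos θ, so tan θ = μ_s.
θ_max = arctan(0.2) = 11.3°.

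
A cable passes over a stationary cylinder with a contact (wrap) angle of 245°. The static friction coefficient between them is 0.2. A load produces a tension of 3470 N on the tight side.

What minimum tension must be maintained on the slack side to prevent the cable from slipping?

T_min ≈ 1480 N

Capstan equation at impending slip: T_tight/T_slack = e^{μβ}.
β = 245° = 4.276 rad; e^{μβ} = e^{0.2×4.276} = 2.352.
T_slack = T_tight / e^{μβ} = 3470 / 2.352 = 1480 N.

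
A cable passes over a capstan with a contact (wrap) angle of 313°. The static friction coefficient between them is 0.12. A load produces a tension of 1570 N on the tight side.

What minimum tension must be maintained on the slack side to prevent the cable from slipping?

Capstan equation at impending slip: T_tight/T_slack = e^{μβ}.
β = 313° = 5.463 rad; e^{μβ} = e^{0.12×5.463} = 1.926.
T_slack = T_tight / e^{μβ} = 1570 / 1.926 = 815 N.

T_min ≈ 815 N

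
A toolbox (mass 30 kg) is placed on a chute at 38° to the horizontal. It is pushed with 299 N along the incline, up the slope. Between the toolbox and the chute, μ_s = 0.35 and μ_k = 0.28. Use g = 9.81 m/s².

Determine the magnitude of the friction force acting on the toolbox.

Perpendicular to the surface, N = m g cos θ = 30·9.81·cos 38° = 231.9 N.
For equilibrium along the incline the friction force must supply f = m g sin θ − P = 181.2 − 299 = -117.8 N (positive meaning up-slope).
The static-friction ceiling is μ_s N = 0.35 × 231.9 = 81.17 N.
Since |-117.8| > 81.17 N, static friction cannot hold it; the toolbox slides up the incline and kinetic friction applies: f = μ_k N = 0.28 × 231.9 = 64.9 N.

f ≈ 64.9 N (down the incline)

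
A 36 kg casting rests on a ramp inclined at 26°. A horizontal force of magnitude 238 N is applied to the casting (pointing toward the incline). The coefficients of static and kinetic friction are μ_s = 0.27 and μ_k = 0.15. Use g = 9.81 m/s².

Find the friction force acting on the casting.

f ≈ 59.1 N (down the incline)

Resolve perpendicular to the incline: N = m g cos θ + P sin θ = 36×9.81×cos 26° + 238×sin 26° = 421.8 N.
Along the incline, the net driving force (taking up-slope positive) is P cos θ − m g sin θ = 213.9 − 154.8 = 59.1 N, so equilibrium requires friction f = -59.1 N (down-slope).
The limit of static friction is μ_s N = 113.9 N.
|f_req| = 59.1 ≤ 113.9 N → the casting is in equilibrium; friction equals the required value.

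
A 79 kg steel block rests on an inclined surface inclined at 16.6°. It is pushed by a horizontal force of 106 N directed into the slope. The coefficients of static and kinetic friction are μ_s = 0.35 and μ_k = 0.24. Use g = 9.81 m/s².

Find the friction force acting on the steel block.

Normal direction: N = m g cos θ + P sin θ = 773 N.
Parallel to the incline: P cos θ − m g sin θ = 101.6 − 221.4 = -119.8 N; the friction needed to balance this is 119.8 N acting up the slope.
Maximum static friction: μ_s N = 0.35 × 773 = 270.5 N.
|f_req| = 119.8 ≤ 270.5 N → the steel block is in equilibrium; friction equals the required value.

f ≈ 120 N (up the incline)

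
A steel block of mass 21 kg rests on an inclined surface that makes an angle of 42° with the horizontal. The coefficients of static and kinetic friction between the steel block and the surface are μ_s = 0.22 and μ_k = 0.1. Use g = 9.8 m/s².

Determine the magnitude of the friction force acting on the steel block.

f ≈ 15.3 N (up the incline)

Normal force: N = m g cos θ = 21 × 9.8 × cos 42° = 152.9 N.
For equilibrium along the incline, friction must balance the weight component: f = m g sin θ = 137.7 N up the slope.
Maximum static friction available: μ_s N = 0.22 × 152.9 = 33.65 N.
Since |137.7| > 33.65 N, static friction cannot hold it; the steel block slides down the incline and kinetic friction applies: f = μ_k N = 0.1 × 152.9 = 15.3 N.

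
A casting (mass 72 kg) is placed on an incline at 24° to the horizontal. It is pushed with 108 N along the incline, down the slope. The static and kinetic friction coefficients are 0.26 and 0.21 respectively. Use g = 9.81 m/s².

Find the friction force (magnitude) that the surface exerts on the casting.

f ≈ 136 N (up the incline)

Perpendicular to the surface, N = m g cos θ = 72·9.81·cos 24° = 645.3 N.
Parallel to the incline, ΣF = 0 gives f = m g sin θ + P = 287.3 + 108 = 395.3 N (up-slope positive).
The static-friction ceiling is μ_s N = 0.26 × 645.3 = 167.8 N.
Since |395.3| > 167.8 N, static friction cannot hold it; the casting slides down the incline and kinetic friction applies: f = μ_k N = 0.21 × 645.3 = 136 N.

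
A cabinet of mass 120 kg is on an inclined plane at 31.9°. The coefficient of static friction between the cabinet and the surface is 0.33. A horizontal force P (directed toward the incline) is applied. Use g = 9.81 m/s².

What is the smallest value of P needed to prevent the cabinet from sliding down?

The cabinet tends to slide down (tan θ > μ_s), so at the point of impending slip friction acts up-slope at its limit: f = μ_s N.
Perpendicular to the incline: N = m g cos θ + P sin θ.
Along the incline: P cos θ + μ_s N = m g sin θ, i.e. P cos θ + μ_s (m g cos θ + P sin θ) = m g sin θ.
Solving, P (cos θ + μ_s sin θ) = m g (sin θ − μ_s cos θ), so P = 1180×0.2483/1.023 = 286 N.

P_min ≈ 286 N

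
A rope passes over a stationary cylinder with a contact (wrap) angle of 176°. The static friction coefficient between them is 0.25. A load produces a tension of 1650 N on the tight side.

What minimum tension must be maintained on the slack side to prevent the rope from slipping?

Capstan equation at impending slip: T_tight/T_slack = e^{μβ}.
β = 176° = 3.072 rad; e^{μβ} = e^{0.25×3.072} = 2.155.
T_slack = T_tight / e^{μβ} = 1650 / 2.155 = 766 N.

T_min ≈ 766 N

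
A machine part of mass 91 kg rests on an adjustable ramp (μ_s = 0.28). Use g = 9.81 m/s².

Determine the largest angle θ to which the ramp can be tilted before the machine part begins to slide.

At the slip threshold, m g sin θ = μ_s · m g cos θ, so tan θ = μ_s.
θ_max = arctan(0.28) = 15.6°.

θ_max ≈ 15.6°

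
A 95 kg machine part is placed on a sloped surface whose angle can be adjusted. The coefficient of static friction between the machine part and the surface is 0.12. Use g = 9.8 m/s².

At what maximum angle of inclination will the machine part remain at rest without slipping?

At the slip threshold, m g sin θ = μ_s · m g cos θ, so tan θ = μ_s.
θ_max = arctan(0.12) = 6.84°.

θ_max ≈ 6.84°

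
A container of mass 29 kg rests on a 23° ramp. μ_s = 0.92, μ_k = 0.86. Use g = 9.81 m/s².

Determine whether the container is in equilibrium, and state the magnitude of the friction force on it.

f ≈ 111 N

N = m g cos θ = 262 N.
Down-slope weight component: m g sin θ = 111 N.
μ_s N = 241 N.
111 ≤ 241 N, so it stays put; friction = 111 N.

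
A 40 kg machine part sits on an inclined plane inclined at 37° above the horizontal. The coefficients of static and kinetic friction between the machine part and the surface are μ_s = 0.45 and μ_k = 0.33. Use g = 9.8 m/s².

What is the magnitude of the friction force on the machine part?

Perpendicular to the surface, N = m g cos θ = 40·9.8·cos 37° = 313.1 N.
For equilibrium along the incline, friction must balance the weight component: f = m g sin θ = 235.9 N up the slope.
The static-friction ceiling is μ_s N = 0.45 × 313.1 = 140.9 N.
Since |235.9| > 140.9 N, static friction cannot hold it; the machine part slides down the incline and kinetic friction applies: f = μ_k N = 0.33 × 313.1 = 103 N.

f ≈ 103 N (up the incline)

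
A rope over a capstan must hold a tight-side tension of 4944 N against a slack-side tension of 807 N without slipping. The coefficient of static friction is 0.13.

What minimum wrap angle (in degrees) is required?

β_min ≈ 799°

T₂/T₁ = e^{μβ} → β = ln(T₂/T₁)/μ.
β = ln(4944/807)/0.13 = 1.813/0.13 = 13.94 rad.
In degrees: β = 13.94 × 180/π = 799°.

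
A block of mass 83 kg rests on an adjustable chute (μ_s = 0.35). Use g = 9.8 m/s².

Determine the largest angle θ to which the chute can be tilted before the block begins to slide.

At the slip threshold, m g sin θ = μ_s · m g cos θ, so tan θ = μ_s.
θ_max = arctan(0.35) = 19.3°.

θ_max ≈ 19.3°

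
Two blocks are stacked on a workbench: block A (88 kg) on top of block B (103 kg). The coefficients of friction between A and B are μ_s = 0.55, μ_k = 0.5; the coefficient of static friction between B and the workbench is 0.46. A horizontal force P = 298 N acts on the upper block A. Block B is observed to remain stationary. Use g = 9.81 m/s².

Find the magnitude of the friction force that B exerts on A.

Between the blocks, N₁ = m_A g = 863.3 N.
So the A–B interface can sustain at most μ_s N₁ = 474.8 N of static friction.
P = 298 N is within that limit, so A and B move together (both at rest); the A–B friction is simply f₁ = P = 298 N.
B experiences an equal 298 N forward from A (third law). B is in equilibrium, so the floor supplies f₂ = 298 N of static friction (limit μ_s(m_A+m_B)g = 861.9 N, not exceeded).

f ≈ 298 N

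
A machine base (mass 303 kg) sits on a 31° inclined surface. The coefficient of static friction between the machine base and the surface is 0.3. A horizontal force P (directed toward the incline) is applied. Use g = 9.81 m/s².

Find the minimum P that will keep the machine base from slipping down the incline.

The machine base tends to slide down (tan θ > μ_s), so at the point of impending slip friction acts up-slope at its limit: f = μ_s N.
Perpendicular to the incline: N = m g cos θ + P sin θ.
Along the incline: P cos θ + μ_s N = m g sin θ, i.e. P cos θ + μ_s (m g cos θ + P sin θ) = m g sin θ.
Solving, P (cos θ + μ_s sin θ) = m g (sin θ − μ_s cos θ), so P = 2970×0.2579/1.012 = 758 N.

P_min ≈ 758 N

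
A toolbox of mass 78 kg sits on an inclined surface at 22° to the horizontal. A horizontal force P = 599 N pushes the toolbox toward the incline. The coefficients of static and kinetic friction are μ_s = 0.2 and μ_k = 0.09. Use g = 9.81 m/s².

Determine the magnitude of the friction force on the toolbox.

f ≈ 84 N (down the incline)

Resolve perpendicular to the incline: N = m g cos θ + P sin θ = 78×9.81×cos 22° + 599×sin 22° = 933.9 N.
Parallel to the incline: P cos θ − m g sin θ = 555.4 − 286.6 = 268.7 N; the friction needed to balance this is 268.7 N acting down the slope.
The limit of static friction is μ_s N = 186.8 N.
The required 268.7 N exceeds the static limit, so the toolbox slides up-slope and f = μ_k N = 0.09×933.9 = 84 N.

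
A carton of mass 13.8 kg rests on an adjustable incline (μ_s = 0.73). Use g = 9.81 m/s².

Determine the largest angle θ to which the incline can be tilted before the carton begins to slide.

At the slip threshold, m g sin θ = μ_s · m g cos θ, so tan θ = μ_s.
θ_max = arctan(0.73) = 36.1°.

θ_max ≈ 36.1°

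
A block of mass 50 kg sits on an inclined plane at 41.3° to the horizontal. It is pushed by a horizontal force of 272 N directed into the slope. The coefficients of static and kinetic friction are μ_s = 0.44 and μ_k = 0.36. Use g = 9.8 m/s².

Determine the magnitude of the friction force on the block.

Normal direction: N = m g cos θ + P sin θ = 547.6 N.
Parallel to the incline: P cos θ − m g sin θ = 204.3 − 323.4 = -119.1 N; the friction needed to balance this is 119.1 N acting up the slope.
Maximum static friction: μ_s N = 0.44 × 547.6 = 241 N.
Since 119.1 N is within the 241 N limit, the block stays put and friction is exactly 119 N.

f ≈ 119 N (up the incline)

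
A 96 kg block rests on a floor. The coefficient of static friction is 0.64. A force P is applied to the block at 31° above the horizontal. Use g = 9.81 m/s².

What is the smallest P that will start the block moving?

P ≈ 508 N

N = m g − P sin α (the pull lifts the block).
At impending slip, P cos α = μ_s N = μ_s (m g − P sin α).
Solving: P (cos α + μ_s sin α) = μ_s m g → P = 0.64×942/(cos 31° + 0.64 sin 31°) = 603/1.187 = 508 N.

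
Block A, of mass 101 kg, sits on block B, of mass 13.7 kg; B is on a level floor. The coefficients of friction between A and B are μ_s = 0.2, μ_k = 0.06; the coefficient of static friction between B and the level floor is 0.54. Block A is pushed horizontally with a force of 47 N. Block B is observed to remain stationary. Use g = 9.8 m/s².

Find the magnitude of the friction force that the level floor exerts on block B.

Normal force at the A–B interface: N₁ = m_A g = 989.8 N.
So the A–B interface can sustain at most μ_s N₁ = 198 N of static friction.
Since P = 47 N ≤ 198 N, A does not slip on B; friction on A equals P = 47 N.
B experiences an equal 47 N forward from A (third law). B is in equilibrium, so the floor supplies f₂ = 47 N of static friction (limit μ_s(m_A+m_B)g = 607 N, not exceeded).

f ≈ 47 N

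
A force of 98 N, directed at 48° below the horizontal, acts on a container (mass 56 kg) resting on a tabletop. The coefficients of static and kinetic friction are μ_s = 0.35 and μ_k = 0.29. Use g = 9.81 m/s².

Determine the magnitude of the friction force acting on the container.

f ≈ 65.6 N

N = m g + P sin α = 549.4 + 98×sin 48° = 622.2 N.
Horizontally, friction must balance P cos α = 65.57 N.
μ_s N = 0.35 × 622.2 = 217.8 N.
65.57 ≤ 217.8 N → static; friction equals the required 65.6 N.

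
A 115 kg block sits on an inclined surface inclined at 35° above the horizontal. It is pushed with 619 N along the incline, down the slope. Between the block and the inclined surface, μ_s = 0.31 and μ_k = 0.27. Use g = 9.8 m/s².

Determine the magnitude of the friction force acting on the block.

f ≈ 249 N (up the incline)

Perpendicular to the surface, N = m g cos θ = 115·9.8·cos 35° = 923.2 N.
For equilibrium along the incline the friction force must supply f = m g sin θ + P = 646.4 + 619 = 1265 N (positive meaning up-slope).
Maximum static friction available: μ_s N = 0.31 × 923.2 = 286.2 N.
Since |1265| > 286.2 N, static friction cannot hold it; the block slides down the incline and kinetic friction applies: f = μ_k N = 0.27 × 923.2 = 249 N.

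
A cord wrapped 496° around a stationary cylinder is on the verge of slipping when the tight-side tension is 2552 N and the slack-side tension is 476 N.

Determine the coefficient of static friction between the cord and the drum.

μ ≈ 0.194

T₂/T₁ = e^{μβ} → μ = ln(T₂/T₁)/β.
β = 496° = 8.657 rad.
μ = ln(2552/476)/8.657 = ln(5.361)/8.657 = 0.194.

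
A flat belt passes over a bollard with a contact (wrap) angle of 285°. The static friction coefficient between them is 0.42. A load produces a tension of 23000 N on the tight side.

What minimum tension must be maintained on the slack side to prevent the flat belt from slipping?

T_min ≈ 2850 N

Capstan equation at impending slip: T_tight/T_slack = e^{μβ}.
β = 285° = 4.974 rad; e^{μβ} = e^{0.42×4.974} = 8.078.
T_slack = T_tight / e^{μβ} = 23000 / 8.078 = 2850 N.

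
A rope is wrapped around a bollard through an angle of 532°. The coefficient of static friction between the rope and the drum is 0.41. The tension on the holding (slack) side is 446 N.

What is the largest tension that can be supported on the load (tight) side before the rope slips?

At impending slip the capstan equation gives T₂/T₁ = e^{μβ} with β in radians.
β = 532° × π/180 = 9.285 rad.
e^{μβ} = e^{0.41×9.285} = 45.01.
T₂ = T₁ · e^{μβ} = 446 × 45.01 = 20100 N.

T_max ≈ 20100 N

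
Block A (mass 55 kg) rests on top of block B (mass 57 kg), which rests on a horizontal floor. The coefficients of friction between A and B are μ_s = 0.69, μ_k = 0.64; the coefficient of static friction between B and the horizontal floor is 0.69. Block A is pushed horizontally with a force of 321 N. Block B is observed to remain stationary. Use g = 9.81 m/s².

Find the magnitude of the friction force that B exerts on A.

Normal force at the A–B interface: N₁ = m_A g = 539.6 N.
Maximum static friction on A from B: μ_s N₁ = 0.69×539.6 = 372.3 N.
P = 321 N is within that limit, so A and B move together (both at rest); the A–B friction is simply f₁ = P = 321 N.
By Newton's third law B feels 321 N forward from A. With B stationary, the floor's static friction on B balances it: f₂ = 321 N (well within μ_s(m_A+m_B)g = 758.1 N).

f ≈ 321 N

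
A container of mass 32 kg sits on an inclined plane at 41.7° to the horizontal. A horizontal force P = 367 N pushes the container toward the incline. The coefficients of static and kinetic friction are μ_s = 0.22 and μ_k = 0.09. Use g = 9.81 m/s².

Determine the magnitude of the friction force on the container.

The horizontal push has a component P sin θ into the surface, so N = m g cos θ + P sin θ = 234.4 + 244.1 = 478.5 N.
Parallel to the incline: P cos θ − m g sin θ = 274 − 208.8 = 65.19 N; the friction needed to balance this is 65.19 N acting down the slope.
The limit of static friction is μ_s N = 105.3 N.
|f_req| = 65.19 ≤ 105.3 N → the container is in equilibrium; friction equals the required value.

f ≈ 65.2 N (down the incline)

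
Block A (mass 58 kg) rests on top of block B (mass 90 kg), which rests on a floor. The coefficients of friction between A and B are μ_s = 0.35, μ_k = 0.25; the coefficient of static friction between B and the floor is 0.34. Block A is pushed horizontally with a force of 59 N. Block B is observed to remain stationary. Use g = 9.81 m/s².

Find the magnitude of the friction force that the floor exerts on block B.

The normal force B exerts on A is simply A's weight, N₁ = 569 N.
Maximum static friction on A from B: μ_s N₁ = 0.35×569 = 199.1 N.
P = 59 N is within that limit, so A and B move together (both at rest); the A–B friction is simply f₁ = P = 59 N.
B experiences an equal 59 N forward from A (third law). B is in equilibrium, so the floor supplies f₂ = 59 N of static friction (limit μ_s(m_A+m_B)g = 493.6 N, not exceeded).

f ≈ 59 N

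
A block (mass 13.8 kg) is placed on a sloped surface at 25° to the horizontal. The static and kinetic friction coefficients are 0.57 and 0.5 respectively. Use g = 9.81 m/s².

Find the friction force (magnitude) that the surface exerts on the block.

f ≈ 57.2 N (up the incline)

Perpendicular to the surface, N = m g cos θ = 13.8·9.81·cos 25° = 122.7 N.
For equilibrium along the incline, friction must balance the weight component: f = m g sin θ = 57.21 N up the slope.
The static-friction ceiling is μ_s N = 0.57 × 122.7 = 69.94 N.
Since |57.21| ≤ 69.94 N, no slip — friction simply equals what equilibrium demands.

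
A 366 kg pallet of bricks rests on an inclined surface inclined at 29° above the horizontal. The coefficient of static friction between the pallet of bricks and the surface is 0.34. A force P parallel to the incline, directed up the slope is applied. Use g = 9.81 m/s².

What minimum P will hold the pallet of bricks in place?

The pallet of bricks tends to slide down (tan θ > μ_s), so at the point of impending slip friction acts up-slope at its limit: f = μ_s N.
P is parallel to the surface, so N = m g cos θ = 3140 N.
Along the incline: P + μ_s N = m g sin θ, so P = 1740 − 0.34×3140 = 673 N.

P_min ≈ 673 N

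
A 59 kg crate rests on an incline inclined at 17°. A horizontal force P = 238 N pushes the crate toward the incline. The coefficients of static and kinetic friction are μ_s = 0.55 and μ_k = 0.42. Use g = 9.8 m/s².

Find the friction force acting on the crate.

The horizontal push has a component P sin θ into the surface, so N = m g cos θ + P sin θ = 552.9 + 69.58 = 622.5 N.
Parallel to the incline: P cos θ − m g sin θ = 227.6 − 169 = 58.55 N; the friction needed to balance this is 58.55 N acting down the slope.
The limit of static friction is μ_s N = 342.4 N.
Since 58.55 N is within the 342.4 N limit, the crate stays put and friction is exactly 58.6 N.

f ≈ 58.6 N (down the incline)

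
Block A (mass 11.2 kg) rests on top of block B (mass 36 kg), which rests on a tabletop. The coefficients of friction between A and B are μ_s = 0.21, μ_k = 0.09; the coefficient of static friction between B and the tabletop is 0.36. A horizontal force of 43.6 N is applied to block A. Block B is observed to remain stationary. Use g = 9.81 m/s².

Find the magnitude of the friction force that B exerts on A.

f ≈ 9.89 N

The normal force B exerts on A is simply A's weight, N₁ = 109.9 N.
Maximum static friction on A from B: μ_s N₁ = 0.21×109.9 = 23.07 N.
Since P = 43.6 N > 23.07 N, A slides on B; the A–B friction is kinetic: f₁ = μ_k N₁ = 0.09×109.9 = 9.89 N.
By Newton's third law B feels 9.89 N forward from A. With B stationary, the floor's static friction on B balances it: f₂ = 9.89 N (well within μ_s(m_A+m_B)g = 166.7 N).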